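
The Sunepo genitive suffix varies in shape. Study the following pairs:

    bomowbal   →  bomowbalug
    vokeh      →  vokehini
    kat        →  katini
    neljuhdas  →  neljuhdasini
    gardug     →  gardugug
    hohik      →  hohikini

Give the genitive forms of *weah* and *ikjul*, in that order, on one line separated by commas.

The alternation tracks the final consonant of the stem — -ini when the stem ends in a voiceless consonant (*vokeh*, *kat*, *neljuhdas*, *hohik*); -ug when the stem ends in a voiced consonant (*bomowbal*, *gardug*).
*weah*: final consonant = /h/, voiceless → -ini → *weahini*.
*ikjul*: final consonant = /l/, voiced → -ug → *ikjulug*.

weahini, ikjulug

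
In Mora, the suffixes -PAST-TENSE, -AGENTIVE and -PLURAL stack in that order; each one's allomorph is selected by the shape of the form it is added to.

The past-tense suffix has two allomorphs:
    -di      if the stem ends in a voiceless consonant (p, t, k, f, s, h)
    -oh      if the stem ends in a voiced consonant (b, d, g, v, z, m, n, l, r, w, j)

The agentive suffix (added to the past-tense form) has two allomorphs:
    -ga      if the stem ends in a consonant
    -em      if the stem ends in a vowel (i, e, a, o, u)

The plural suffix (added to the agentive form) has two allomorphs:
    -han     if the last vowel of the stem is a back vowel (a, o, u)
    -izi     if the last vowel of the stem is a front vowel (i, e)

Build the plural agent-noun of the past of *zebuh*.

zebuhdiemizi

Since the final consonant of *zebuh* is /h/ (voiceless), it takes -di, giving *zebuhdi*.
Since the final sound of the past-tense form *zebuhdi* is /i/ (a vowel), it takes -em, giving *zebuhdiem*.
The last vowel of the agentive form *zebuhdiem* is /e/, which is a front vowel, so the plural suffix is -izi, giving *zebuhdiemizi*.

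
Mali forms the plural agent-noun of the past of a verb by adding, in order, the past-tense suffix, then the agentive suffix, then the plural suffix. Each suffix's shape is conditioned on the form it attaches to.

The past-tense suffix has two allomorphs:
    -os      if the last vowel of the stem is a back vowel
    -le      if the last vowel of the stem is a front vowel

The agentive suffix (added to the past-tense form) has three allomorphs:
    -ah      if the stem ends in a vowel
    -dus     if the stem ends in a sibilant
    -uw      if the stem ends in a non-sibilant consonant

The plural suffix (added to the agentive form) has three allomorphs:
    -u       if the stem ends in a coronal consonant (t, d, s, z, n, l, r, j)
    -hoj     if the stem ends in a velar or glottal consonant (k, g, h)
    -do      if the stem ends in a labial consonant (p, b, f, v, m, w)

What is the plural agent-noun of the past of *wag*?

wagosdusu

Since the last vowel of *wag* is /a/ (a back vowel), it takes -os, giving *wagos*.
The past-tense form *wagos*: final sound = /s/, a sibilant → -dus → *wagosdus*.
The agentive form *wagosdus* — final consonant /s/ (coronal) → -u → *wagosdusu*.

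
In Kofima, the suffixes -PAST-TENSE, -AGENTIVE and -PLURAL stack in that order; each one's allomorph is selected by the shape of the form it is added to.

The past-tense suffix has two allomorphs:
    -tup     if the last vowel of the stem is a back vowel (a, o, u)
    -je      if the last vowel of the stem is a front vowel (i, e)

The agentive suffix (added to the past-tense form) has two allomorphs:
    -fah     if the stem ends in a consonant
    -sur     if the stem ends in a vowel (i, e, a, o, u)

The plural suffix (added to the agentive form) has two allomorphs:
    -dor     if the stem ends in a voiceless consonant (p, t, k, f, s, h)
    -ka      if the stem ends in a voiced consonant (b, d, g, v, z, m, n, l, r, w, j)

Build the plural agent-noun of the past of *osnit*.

osnitjesurka

Since the last vowel of *osnit* is /i/ (a front vowel), it takes -je, giving *osnitje*.
The past-tense form *osnitje* — final sound /e/ (a vowel) → -sur → *osnitjesur*.
Since the final consonant of the agentive form *osnitjesur* is /r/ (voiced), it takes -ka, giving *osnitjesurka*.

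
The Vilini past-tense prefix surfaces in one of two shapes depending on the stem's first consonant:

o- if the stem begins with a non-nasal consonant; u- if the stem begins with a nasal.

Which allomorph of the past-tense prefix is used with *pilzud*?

*pilzud*: first consonant = /p/, non-nasal → o-.

o-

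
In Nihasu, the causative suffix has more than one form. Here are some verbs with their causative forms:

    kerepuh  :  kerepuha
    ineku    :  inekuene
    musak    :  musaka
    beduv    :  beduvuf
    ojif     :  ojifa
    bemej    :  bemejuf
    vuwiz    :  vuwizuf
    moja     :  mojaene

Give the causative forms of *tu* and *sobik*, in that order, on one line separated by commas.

Looking at the final sound of each stem: -a when the stem ends in a voiceless consonant (*kerepuh*, *musak*, *ojif*); -uf when the stem ends in a voiced consonant (*beduv*, *bemej*, *vuwiz*); -ene when the stem ends in a vowel (*ineku*, *moja*).
Since the final sound of *tu* is /u/ (a vowel), it takes -ene, giving *tuene*.
*sobik* — final sound /k/ (a voiceless consonant) → -a → *sobika*.

tuene, sobika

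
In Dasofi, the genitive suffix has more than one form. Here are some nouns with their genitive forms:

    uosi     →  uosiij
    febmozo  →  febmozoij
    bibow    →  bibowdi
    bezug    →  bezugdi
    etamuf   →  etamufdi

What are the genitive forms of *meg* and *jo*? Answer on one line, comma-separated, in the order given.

The alternation tracks the final sound of the stem — -di when the stem ends in a consonant (*bibow*, *bezug*, *etamuf*); -ij when the stem ends in a vowel (*uosi*, *febmozo*).
*meg* — final sound /g/ (a consonant) → -di → *megdi*.
*jo*: final sound = /o/, a vowel → -ij → *joij*.

megdi, joij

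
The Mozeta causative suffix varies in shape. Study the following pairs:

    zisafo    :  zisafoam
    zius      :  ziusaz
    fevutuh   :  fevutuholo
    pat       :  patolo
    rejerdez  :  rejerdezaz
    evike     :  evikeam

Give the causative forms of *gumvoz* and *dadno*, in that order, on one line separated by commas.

The alternation tracks the final sound of the stem — -az when the stem ends in a sibilant (*zius*, *rejerdez*); -olo when the stem ends in a non-sibilant consonant (*fevutuh*, *pat*); -am when the stem ends in a vowel (*zisafo*, *evike*).
*gumvoz*: final sound = /z/, a sibilant → -az → *gumvozaz*.
*dadno* — final sound /o/ (a vowel) → -am → *dadnoam*.

gumvozaz, dadnoam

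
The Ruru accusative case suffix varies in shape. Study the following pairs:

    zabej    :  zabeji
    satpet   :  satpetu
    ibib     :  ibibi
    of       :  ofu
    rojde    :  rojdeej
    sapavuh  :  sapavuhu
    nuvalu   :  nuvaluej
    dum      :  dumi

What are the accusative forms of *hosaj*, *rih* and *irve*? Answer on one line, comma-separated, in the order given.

The suffix is conditioned by the final sound: -u when the stem ends in a voiceless consonant (*satpet*, *of*, *sapavuh*); -i when the stem ends in a voiced consonant (*zabej*, *ibib*, *dum*); -ej when the stem ends in a vowel (*rojde*, *nuvalu*).
*hosaj*: final sound = /j/, a voiced consonant → -i → *hosaji*.
The final sound of *rih* is /h/, which is a voiceless consonant, so the suffix is -u, giving *rihu*.
*irve*: final sound = /e/, a vowel → -ej → *irveej*.

hosaji, rihu, irveej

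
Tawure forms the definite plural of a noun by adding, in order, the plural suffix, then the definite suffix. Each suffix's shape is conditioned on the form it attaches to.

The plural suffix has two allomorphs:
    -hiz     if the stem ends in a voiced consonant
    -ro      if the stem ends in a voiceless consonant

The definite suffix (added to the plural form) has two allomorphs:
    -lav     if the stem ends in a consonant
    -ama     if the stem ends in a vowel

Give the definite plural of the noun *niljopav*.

Since the final consonant of *niljopav* is /v/ (voiced), it takes -hiz, giving *niljopavhiz*.
The final sound of the plural form *niljopavhiz* is /z/, which is a consonant, so the definite suffix is -lav, giving *niljopavhizlav*.

niljopavhizlav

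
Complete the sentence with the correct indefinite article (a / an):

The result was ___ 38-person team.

a

The indefinite article is chosen by the initial *sound* of the following word, not its spelling.
The number *38* is spoken "thirty-…", beginning with /ˈθɜrti/ — a consonant sound.
So the article is *a*: The result was a 38-person team.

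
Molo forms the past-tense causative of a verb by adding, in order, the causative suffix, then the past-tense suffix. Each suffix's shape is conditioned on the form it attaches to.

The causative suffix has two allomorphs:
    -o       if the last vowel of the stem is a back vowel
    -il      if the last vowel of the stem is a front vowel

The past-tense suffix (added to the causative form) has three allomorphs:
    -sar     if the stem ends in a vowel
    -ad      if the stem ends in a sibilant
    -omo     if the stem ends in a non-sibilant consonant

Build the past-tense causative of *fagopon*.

The last vowel of *fagopon* is /o/, which is a back vowel, so the causative suffix is -o, giving *fagopono*.
The causative form *fagopono* — final sound /o/ (a vowel) → -sar → *fagoponosar*.

fagoponosar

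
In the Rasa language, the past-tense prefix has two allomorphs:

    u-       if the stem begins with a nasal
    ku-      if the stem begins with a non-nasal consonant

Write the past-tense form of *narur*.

*narur* — first consonant /n/ (a nasal) → u- → *unarur*.

unarur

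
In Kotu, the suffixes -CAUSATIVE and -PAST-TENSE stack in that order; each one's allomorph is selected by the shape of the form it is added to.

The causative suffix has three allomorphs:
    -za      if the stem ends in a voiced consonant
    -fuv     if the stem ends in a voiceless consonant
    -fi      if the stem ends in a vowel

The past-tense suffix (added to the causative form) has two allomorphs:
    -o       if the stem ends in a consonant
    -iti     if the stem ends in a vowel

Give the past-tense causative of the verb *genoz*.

The final sound of *genoz* is /z/, which is a voiced consonant, so the causative suffix is -za, giving *genozza*.
The final sound of the causative form *genozza* is /a/, which is a vowel, so the past-tense suffix is -iti, giving *genozzaiti*.

genozzaiti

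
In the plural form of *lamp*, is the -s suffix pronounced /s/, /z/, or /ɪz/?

The stem *lamp* ends in a voiceless non-sibilant consonant.
The plural suffix surfaces as /ɪz/ after sibilants, /s/ after other voiceless consonants, and /z/ after other voiced sounds.
So the plural -s on *lamp* is pronounced /s/.

/s/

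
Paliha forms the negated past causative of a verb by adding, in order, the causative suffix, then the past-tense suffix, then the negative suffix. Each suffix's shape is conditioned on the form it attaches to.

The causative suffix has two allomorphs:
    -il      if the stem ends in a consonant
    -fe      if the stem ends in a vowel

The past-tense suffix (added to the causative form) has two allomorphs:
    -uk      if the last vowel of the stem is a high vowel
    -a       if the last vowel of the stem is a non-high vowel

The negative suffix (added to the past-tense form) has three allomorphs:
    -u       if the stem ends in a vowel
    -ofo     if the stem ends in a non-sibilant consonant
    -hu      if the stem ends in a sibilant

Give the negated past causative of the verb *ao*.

aofeau

The final sound of *ao* is /o/, which is a vowel, so the causative suffix is -fe, giving *aofe*.
The causative form *aofe*: last vowel = /e/, a non-high vowel → -a → *aofea*.
Since the final sound of the past-tense form *aofea* is /a/ (a vowel), it takes -u, giving *aofeau*.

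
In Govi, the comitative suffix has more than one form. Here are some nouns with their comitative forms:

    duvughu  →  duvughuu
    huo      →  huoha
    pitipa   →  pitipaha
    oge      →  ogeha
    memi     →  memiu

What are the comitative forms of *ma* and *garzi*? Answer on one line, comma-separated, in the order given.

The alternation tracks the last vowel of the stem — -u when the last vowel of the stem is a high vowel (*duvughu*, *memi*); -ha when the last vowel of the stem is a non-high vowel (*huo*, *pitipa*, *oge*).
Since the last vowel of *ma* is /a/ (a non-high vowel), it takes -ha, giving *maha*.
*garzi* — last vowel /i/ (a high vowel) → -u → *garziu*.

maha, garziu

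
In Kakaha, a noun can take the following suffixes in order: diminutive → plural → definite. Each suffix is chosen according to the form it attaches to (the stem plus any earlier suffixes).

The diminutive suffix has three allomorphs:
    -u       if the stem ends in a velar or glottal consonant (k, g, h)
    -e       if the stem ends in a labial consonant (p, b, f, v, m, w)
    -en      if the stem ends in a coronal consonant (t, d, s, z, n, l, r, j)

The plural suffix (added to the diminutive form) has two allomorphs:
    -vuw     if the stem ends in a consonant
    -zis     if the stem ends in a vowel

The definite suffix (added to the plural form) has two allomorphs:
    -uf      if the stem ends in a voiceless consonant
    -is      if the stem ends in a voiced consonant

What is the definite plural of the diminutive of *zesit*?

*zesit*: final consonant = /t/, coronal → -en → *zesiten*.
Since the final sound of the diminutive form *zesiten* is /n/ (a consonant), it takes -vuw, giving *zesitenvuw*.
Since the final consonant of the plural form *zesitenvuw* is /w/ (voiced), it takes -is, giving *zesitenvuwis*.

zesitenvuwis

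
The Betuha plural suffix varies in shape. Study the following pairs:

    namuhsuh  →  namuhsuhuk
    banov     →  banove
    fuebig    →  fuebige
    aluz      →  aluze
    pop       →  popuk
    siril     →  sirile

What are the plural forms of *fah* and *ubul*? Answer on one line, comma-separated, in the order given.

The suffix is conditioned by the final consonant: -uk when the stem ends in a voiceless consonant (*namuhsuh*, *pop*); -e when the stem ends in a voiced consonant (*banov*, *fuebig*, *aluz*, *siril*).
Since the final consonant of *fah* is /h/ (voiceless), it takes -uk, giving *fahuk*.
Since the final consonant of *ubul* is /l/ (voiced), it takes -e, giving *ubule*.

fahuk, ubule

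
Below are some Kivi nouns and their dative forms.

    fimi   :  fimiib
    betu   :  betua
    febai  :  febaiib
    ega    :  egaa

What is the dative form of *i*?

The alternation tracks the last vowel of the stem — -ib when the last vowel of the stem is a front vowel (*fimi*, *febai*); -a when the last vowel of the stem is a back vowel (*betu*, *ega*).
*i* — last vowel /i/ (a front vowel) → -ib → *iib*.

iib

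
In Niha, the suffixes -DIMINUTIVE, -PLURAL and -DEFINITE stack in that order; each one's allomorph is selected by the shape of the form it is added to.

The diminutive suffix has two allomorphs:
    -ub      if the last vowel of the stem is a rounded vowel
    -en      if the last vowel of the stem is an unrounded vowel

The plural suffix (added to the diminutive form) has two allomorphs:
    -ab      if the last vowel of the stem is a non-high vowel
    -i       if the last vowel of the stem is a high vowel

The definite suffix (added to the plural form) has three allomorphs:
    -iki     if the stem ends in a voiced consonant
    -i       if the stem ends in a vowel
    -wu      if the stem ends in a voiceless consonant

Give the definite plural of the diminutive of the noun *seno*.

senoubii

*seno*: last vowel = /o/, a rounded vowel → -ub → *senoub*.
The diminutive form *senoub* — last vowel /u/ (a high vowel) → -i → *senoubi*.
The plural form *senoubi* — final sound /i/ (a vowel) → -i → *senoubii*.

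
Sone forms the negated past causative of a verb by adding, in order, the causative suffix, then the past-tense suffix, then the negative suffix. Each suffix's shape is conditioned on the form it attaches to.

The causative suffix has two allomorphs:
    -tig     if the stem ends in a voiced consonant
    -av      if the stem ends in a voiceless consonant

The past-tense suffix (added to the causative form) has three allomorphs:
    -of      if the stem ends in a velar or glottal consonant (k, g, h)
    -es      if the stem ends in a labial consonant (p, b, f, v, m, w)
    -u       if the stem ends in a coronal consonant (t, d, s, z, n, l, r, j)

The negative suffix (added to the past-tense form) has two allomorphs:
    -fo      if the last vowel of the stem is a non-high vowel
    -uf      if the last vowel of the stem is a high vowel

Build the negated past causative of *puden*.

pudentigoffo

*puden*: final consonant = /n/, voiced → -tig → *pudentig*.
The causative form *pudentig* — final consonant /g/ (velar/glottal) → -of → *pudentigof*.
The past-tense form *pudentigof* — last vowel /o/ (a non-high vowel) → -fo → *pudentigoffo*.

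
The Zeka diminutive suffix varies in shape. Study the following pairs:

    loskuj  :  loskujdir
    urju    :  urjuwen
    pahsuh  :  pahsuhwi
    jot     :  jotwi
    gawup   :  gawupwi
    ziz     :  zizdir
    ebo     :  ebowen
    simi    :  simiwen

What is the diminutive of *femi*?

femiwen

The suffix is conditioned by the final sound: -wi when the stem ends in a voiceless consonant (*pahsuh*, *jot*, *gawup*); -dir when the stem ends in a voiced consonant (*loskuj*, *ziz*); -wen when the stem ends in a vowel (*urju*, *ebo*, *simi*).
*femi* — final sound /i/ (a vowel) → -wen → *femiwen*.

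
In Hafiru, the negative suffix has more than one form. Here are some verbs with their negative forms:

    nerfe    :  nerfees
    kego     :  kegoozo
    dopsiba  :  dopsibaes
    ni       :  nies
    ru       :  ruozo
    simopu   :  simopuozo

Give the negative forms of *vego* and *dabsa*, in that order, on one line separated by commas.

Looking at the last vowel of each stem: -ozo when the last vowel of the stem is a rounded vowel (*kego*, *ru*, *simopu*); -es when the last vowel of the stem is an unrounded vowel (*nerfe*, *dopsiba*, *ni*).
*vego* — last vowel /o/ (a rounded vowel) → -ozo → *vegoozo*.
The last vowel of *dabsa* is /a/, which is an unrounded vowel, so the suffix is -es, giving *dabsaes*.

vegoozo, dabsaes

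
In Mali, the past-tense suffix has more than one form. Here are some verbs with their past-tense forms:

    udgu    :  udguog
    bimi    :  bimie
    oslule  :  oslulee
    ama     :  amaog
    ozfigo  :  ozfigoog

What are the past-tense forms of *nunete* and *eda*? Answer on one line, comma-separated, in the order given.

The alternation tracks the last vowel of the stem — -e when the last vowel of the stem is a front vowel (*bimi*, *oslule*); -og when the last vowel of the stem is a back vowel (*udgu*, *ama*, *ozfigo*).
The last vowel of *nunete* is /e/, which is a front vowel, so the suffix is -e, giving *nunetee*.
The last vowel of *eda* is /a/, which is a back vowel, so the suffix is -og, giving *edaog*.

nunetee, edaog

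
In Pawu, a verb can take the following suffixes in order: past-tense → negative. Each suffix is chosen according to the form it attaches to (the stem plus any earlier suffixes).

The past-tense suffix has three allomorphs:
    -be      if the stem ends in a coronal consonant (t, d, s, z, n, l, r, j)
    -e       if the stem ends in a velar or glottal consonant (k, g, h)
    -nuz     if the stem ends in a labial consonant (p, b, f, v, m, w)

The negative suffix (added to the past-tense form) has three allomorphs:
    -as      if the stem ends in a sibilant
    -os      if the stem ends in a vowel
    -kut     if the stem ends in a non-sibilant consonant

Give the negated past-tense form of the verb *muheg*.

muhegeos

Since the final consonant of *muheg* is /g/ (velar/glottal), it takes -e, giving *muhege*.
The past-tense form *muhege* — final sound /e/ (a vowel) → -os → *muhegeos*.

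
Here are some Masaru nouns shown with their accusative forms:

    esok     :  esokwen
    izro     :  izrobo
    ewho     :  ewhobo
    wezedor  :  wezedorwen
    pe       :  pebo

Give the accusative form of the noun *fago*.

fagobo

The alternation tracks the final sound of the stem — -wen when the stem ends in a consonant (*esok*, *wezedor*); -bo when the stem ends in a vowel (*izro*, *ewho*, *pe*).
*fago*: final sound = /o/, a vowel → -bo → *fagobo*.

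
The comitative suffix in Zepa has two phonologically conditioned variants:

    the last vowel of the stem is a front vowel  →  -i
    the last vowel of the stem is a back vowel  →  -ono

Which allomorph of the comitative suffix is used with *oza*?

-ono

Since the last vowel of *oza* is /a/ (a back vowel), it takes -ono.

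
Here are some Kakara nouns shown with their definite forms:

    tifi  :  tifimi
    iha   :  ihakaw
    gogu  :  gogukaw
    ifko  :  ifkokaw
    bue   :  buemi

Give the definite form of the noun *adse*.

adsemi

The suffix is conditioned by the last vowel: -mi when the last vowel of the stem is a front vowel (*tifi*, *bue*); -kaw when the last vowel of the stem is a back vowel (*iha*, *gogu*, *ifko*).
*adse* — last vowel /e/ (a front vowel) → -mi → *adsemi*.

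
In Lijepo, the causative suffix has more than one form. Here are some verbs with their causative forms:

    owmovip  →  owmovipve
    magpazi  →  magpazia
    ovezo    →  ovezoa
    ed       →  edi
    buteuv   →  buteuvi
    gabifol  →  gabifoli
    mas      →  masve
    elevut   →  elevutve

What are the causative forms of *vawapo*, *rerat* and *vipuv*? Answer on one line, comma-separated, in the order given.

vawapoa, reratve, vipuvi

Looking at the final sound of each stem: -ve when the stem ends in a voiceless consonant (*owmovip*, *mas*, *elevut*); -i when the stem ends in a voiced consonant (*ed*, *buteuv*, *gabifol*); -a when the stem ends in a vowel (*magpazi*, *ovezo*).
*vawapo*: final sound = /o/, a vowel → -a → *vawapoa*.
*rerat* — final sound /t/ (a voiceless consonant) → -ve → *reratve*.
*vipuv*: final sound = /v/, a voiced consonant → -i → *vipuvi*.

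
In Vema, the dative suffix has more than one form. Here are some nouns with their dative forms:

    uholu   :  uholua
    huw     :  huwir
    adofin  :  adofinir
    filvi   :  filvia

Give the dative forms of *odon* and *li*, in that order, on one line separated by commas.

The alternation tracks the final sound of the stem — -ir when the stem ends in a consonant (*huw*, *adofin*); -a when the stem ends in a vowel (*uholu*, *filvi*).
*odon*: final sound = /n/, a consonant → -ir → *odonir*.
The final sound of *li* is /i/, which is a vowel, so the suffix is -a, giving *lia*.

odonir, lia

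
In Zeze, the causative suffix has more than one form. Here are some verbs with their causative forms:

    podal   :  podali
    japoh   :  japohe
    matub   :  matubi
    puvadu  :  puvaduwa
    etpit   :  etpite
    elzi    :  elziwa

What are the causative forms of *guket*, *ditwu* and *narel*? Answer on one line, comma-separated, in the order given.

The pattern is voicing of the final sound: -e when the stem ends in a voiceless consonant (*japoh*, *etpit*); -i when the stem ends in a voiced consonant (*podal*, *matub*); -wa when the stem ends in a vowel (*puvadu*, *elzi*).
*guket*: final sound = /t/, a voiceless consonant → -e → *gukete*.
The final sound of *ditwu* is /u/, which is a vowel, so the suffix is -wa, giving *ditwuwa*.
Since the final sound of *narel* is /l/ (a voiced consonant), it takes -i, giving *nareli*.

gukete, ditwuwa, nareli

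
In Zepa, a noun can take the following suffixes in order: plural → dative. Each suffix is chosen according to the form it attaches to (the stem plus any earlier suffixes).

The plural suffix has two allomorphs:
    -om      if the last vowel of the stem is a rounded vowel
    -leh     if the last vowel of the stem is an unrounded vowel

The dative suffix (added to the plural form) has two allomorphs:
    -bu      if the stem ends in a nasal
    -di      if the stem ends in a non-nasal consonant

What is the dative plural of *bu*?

buombu

Since the last vowel of *bu* is /u/ (a rounded vowel), it takes -om, giving *buom*.
The plural form *buom* — final consonant /m/ (a nasal) → -bu → *buombu*.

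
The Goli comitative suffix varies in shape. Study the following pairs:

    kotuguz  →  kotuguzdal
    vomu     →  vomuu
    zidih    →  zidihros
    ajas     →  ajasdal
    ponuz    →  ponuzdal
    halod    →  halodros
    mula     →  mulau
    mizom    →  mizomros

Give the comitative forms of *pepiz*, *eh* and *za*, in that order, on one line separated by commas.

The suffix is conditioned by the final sound: -dal when the stem ends in a sibilant (*kotuguz*, *ajas*, *ponuz*); -ros when the stem ends in a non-sibilant consonant (*zidih*, *halod*, *mizom*); -u when the stem ends in a vowel (*vomu*, *mula*).
*pepiz* — final sound /z/ (a sibilant) → -dal → *pepizdal*.
The final sound of *eh* is /h/, which is a non-sibilant consonant, so the suffix is -ros, giving *ehros*.
Since the final sound of *za* is /a/ (a vowel), it takes -u, giving *zau*.

pepizdal, ehros, zau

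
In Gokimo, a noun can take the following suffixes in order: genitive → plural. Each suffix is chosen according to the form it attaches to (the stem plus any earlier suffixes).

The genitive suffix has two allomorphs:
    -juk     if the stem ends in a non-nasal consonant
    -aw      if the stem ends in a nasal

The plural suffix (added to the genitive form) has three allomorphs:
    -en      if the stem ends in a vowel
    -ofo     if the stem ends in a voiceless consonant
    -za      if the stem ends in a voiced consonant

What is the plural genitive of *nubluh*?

Since the final consonant of *nubluh* is /h/ (non-nasal), it takes -juk, giving *nubluhjuk*.
The final sound of the genitive form *nubluhjuk* is /k/, which is a voiceless consonant, so the plural suffix is -ofo, giving *nubluhjukofo*.

nubluhjukofo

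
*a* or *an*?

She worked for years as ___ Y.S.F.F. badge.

a

The indefinite article is chosen by the initial *sound* of the following word, not its spelling.
The initialism *Y.S.F.F.* is read letter by letter; the first letter, Y, is pronounced /waɪ/, which begins with a consonant sound.
So the article is *a*: She worked for years as a Y.S.F.F. badge.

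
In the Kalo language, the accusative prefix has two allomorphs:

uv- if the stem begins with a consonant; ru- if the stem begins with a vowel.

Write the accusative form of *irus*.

*irus* — first sound /i/ (a vowel) → ru- → *ruirus*.

ruirus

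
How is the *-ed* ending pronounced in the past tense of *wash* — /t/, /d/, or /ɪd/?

The stem *wash* ends in a voiceless consonant other than /t/.
The -ed suffix is realized as /ɪd/ after /t, d/; as /t/ after other voiceless consonants; and as /d/ after other voiced sounds.
So -ed on *wash* is pronounced /t/.

/t/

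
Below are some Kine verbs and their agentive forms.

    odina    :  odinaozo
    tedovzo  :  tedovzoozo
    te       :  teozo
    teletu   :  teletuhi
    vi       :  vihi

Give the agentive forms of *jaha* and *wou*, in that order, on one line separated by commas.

Looking at the last vowel of each stem: -hi when the last vowel of the stem is a high vowel (*teletu*, *vi*); -ozo when the last vowel of the stem is a non-high vowel (*odina*, *tedovzo*, *te*).
The last vowel of *jaha* is /a/, which is a non-high vowel, so the suffix is -ozo, giving *jahaozo*.
*wou* — last vowel /u/ (a high vowel) → -hi → *wouhi*.

jahaozo, wouhi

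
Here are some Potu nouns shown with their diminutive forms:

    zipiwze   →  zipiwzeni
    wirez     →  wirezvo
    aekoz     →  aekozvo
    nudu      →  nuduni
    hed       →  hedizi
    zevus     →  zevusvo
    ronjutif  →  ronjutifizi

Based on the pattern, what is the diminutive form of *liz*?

lizvo

The pattern is sibilance of the final sound: -vo when the stem ends in a sibilant (*wirez*, *aekoz*, *zevus*); -izi when the stem ends in a non-sibilant consonant (*hed*, *ronjutif*); -ni when the stem ends in a vowel (*zipiwze*, *nudu*).
The final sound of *liz* is /z/, which is a sibilant, so the suffix is -vo, giving *lizvo*.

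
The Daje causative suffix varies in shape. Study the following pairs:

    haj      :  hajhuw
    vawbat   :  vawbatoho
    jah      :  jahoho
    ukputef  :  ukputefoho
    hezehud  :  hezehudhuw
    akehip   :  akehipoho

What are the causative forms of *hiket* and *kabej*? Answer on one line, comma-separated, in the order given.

hiketoho, kabejhuw

The pattern is voicing of the final consonant: -oho when the stem ends in a voiceless consonant (*vawbat*, *jah*, *ukputef*, *akehip*); -huw when the stem ends in a voiced consonant (*haj*, *hezehud*).
Since the final consonant of *hiket* is /t/ (voiceless), it takes -oho, giving *hiketoho*.
*kabej* — final consonant /j/ (voiced) → -huw → *kabejhuw*.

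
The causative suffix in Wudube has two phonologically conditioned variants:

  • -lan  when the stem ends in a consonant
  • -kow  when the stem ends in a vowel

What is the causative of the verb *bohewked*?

*bohewked*: final sound = /d/, a consonant → -lan → *bohewkedlan*.

bohewkedlan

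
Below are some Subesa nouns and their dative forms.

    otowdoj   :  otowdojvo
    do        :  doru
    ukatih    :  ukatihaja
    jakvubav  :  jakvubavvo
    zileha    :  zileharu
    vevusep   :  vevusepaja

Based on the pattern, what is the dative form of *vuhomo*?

vuhomoru

The pattern is voicing of the final sound: -aja when the stem ends in a voiceless consonant (*ukatih*, *vevusep*); -vo when the stem ends in a voiced consonant (*otowdoj*, *jakvubav*); -ru when the stem ends in a vowel (*do*, *zileha*).
The final sound of *vuhomo* is /o/, which is a vowel, so the suffix is -ru, giving *vuhomoru*.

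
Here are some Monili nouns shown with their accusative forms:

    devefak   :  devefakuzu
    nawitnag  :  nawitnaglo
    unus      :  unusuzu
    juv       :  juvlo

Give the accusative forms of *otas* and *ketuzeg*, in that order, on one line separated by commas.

otasuzu, ketuzeglo

The alternation tracks the final consonant of the stem — -uzu when the stem ends in a voiceless consonant (*devefak*, *unus*); -lo when the stem ends in a voiced consonant (*nawitnag*, *juv*).
The final consonant of *otas* is /s/, which is voiceless, so the suffix is -uzu, giving *otasuzu*.
The final consonant of *ketuzeg* is /g/, which is voiced, so the suffix is -lo, giving *ketuzeglo*.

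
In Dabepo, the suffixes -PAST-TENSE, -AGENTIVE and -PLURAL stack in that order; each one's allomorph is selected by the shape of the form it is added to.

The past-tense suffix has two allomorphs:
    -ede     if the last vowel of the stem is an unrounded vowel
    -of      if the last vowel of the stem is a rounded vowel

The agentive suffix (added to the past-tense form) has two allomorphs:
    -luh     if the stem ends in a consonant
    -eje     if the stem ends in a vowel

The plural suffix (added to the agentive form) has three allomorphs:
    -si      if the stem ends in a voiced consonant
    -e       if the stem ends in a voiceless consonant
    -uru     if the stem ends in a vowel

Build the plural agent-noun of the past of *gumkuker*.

gumkukeredeejeuru

Since the last vowel of *gumkuker* is /e/ (an unrounded vowel), it takes -ede, giving *gumkukerede*.
The final sound of the past-tense form *gumkukerede* is /e/, which is a vowel, so the agentive suffix is -eje, giving *gumkukeredeeje*.
Since the final sound of the agentive form *gumkukeredeeje* is /e/ (a vowel), it takes -uru, giving *gumkukeredeejeuru*.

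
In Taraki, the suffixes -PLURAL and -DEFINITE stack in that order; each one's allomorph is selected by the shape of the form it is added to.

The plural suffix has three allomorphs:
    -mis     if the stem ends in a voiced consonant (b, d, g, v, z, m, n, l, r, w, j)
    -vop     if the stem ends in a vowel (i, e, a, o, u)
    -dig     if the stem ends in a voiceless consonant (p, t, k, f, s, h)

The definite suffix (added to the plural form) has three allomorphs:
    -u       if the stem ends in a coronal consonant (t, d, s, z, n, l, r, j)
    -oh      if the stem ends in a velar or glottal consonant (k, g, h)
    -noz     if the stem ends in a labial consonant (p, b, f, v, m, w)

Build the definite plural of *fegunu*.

fegunuvopnoz

The final sound of *fegunu* is /u/, which is a vowel, so the plural suffix is -vop, giving *fegunuvop*.
The plural form *fegunuvop*: final consonant = /p/, labial → -noz → *fegunuvopnoz*.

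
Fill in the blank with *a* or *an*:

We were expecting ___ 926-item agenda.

The indefinite article is chosen by the initial *sound* of the following word, not its spelling.
The number *926* is spoken "nine hundred …", beginning with /naɪn/ — a consonant sound.
So the article is *a*: We were expecting a 926-item agenda.

a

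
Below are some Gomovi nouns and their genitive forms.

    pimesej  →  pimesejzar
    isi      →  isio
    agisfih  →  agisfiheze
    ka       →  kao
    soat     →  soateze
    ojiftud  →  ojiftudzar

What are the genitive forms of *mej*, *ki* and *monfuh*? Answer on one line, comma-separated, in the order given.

mejzar, kio, monfuheze

The alternation tracks the final sound of the stem — -eze when the stem ends in a voiceless consonant (*agisfih*, *soat*); -zar when the stem ends in a voiced consonant (*pimesej*, *ojiftud*); -o when the stem ends in a vowel (*isi*, *ka*).
*mej* — final sound /j/ (a voiced consonant) → -zar → *mejzar*.
Since the final sound of *ki* is /i/ (a vowel), it takes -o, giving *kio*.
Since the final sound of *monfuh* is /h/ (a voiceless consonant), it takes -eze, giving *monfuheze*.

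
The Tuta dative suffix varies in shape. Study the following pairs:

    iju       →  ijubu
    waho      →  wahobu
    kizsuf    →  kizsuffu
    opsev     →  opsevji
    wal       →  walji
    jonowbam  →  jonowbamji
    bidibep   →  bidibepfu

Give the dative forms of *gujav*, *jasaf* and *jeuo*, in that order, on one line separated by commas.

Looking at the final sound of each stem: -fu when the stem ends in a voiceless consonant (*kizsuf*, *bidibep*); -ji when the stem ends in a voiced consonant (*opsev*, *wal*, *jonowbam*); -bu when the stem ends in a vowel (*iju*, *waho*).
*gujav* — final sound /v/ (a voiced consonant) → -ji → *gujavji*.
*jasaf*: final sound = /f/, a voiceless consonant → -fu → *jasaffu*.
Since the final sound of *jeuo* is /o/ (a vowel), it takes -bu, giving *jeuobu*.

gujavji, jasaffu, jeuobu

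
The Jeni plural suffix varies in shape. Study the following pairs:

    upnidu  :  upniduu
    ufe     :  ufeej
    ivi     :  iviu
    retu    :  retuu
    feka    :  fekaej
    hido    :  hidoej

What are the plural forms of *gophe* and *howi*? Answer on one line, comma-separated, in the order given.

The suffix is conditioned by the last vowel: -u when the last vowel of the stem is a high vowel (*upnidu*, *ivi*, *retu*); -ej when the last vowel of the stem is a non-high vowel (*ufe*, *feka*, *hido*).
*gophe*: last vowel = /e/, a non-high vowel → -ej → *gopheej*.
The last vowel of *howi* is /i/, which is a high vowel, so the suffix is -u, giving *howiu*.

gopheej, howiu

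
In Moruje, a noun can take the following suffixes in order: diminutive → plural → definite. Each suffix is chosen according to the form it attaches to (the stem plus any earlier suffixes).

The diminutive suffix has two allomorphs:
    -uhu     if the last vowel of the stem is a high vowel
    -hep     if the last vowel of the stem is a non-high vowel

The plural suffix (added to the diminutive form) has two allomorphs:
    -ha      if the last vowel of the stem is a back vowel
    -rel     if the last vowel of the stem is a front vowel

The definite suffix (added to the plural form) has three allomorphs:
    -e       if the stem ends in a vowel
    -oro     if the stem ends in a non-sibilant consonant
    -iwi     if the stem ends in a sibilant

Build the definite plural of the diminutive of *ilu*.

Since the last vowel of *ilu* is /u/ (a high vowel), it takes -uhu, giving *iluuhu*.
Since the last vowel of the diminutive form *iluuhu* is /u/ (a back vowel), it takes -ha, giving *iluuhuha*.
The final sound of the plural form *iluuhuha* is /a/, which is a vowel, so the definite suffix is -e, giving *iluuhuhae*.

iluuhuhae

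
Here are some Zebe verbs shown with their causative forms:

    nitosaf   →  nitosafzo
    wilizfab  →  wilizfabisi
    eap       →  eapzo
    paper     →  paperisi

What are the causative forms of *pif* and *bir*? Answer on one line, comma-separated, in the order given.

pifzo, birisi

Looking at the final consonant of each stem: -zo when the stem ends in a voiceless consonant (*nitosaf*, *eap*); -isi when the stem ends in a voiced consonant (*wilizfab*, *paper*).
Since the final consonant of *pif* is /f/ (voiceless), it takes -zo, giving *pifzo*.
The final consonant of *bir* is /r/, which is voiced, so the suffix is -isi, giving *birisi*.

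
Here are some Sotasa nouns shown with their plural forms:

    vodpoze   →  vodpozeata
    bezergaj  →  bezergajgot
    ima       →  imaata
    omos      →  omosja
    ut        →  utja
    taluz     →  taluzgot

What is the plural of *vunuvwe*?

The suffix is conditioned by the final sound: -ja when the stem ends in a voiceless consonant (*omos*, *ut*); -got when the stem ends in a voiced consonant (*bezergaj*, *taluz*); -ata when the stem ends in a vowel (*vodpoze*, *ima*).
The final sound of *vunuvwe* is /e/, which is a vowel, so the suffix is -ata, giving *vunuvweata*.

vunuvweata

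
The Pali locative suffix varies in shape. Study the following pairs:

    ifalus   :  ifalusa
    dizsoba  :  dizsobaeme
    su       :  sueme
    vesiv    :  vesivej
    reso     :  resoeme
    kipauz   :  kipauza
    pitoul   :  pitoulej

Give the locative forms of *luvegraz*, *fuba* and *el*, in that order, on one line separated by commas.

luvegraza, fubaeme, elej

Looking at the final sound of each stem: -a when the stem ends in a sibilant (*ifalus*, *kipauz*); -ej when the stem ends in a non-sibilant consonant (*vesiv*, *pitoul*); -eme when the stem ends in a vowel (*dizsoba*, *su*, *reso*).
*luvegraz* — final sound /z/ (a sibilant) → -a → *luvegraza*.
Since the final sound of *fuba* is /a/ (a vowel), it takes -eme, giving *fubaeme*.
The final sound of *el* is /l/, which is a non-sibilant consonant, so the suffix is -ej, giving *elej*.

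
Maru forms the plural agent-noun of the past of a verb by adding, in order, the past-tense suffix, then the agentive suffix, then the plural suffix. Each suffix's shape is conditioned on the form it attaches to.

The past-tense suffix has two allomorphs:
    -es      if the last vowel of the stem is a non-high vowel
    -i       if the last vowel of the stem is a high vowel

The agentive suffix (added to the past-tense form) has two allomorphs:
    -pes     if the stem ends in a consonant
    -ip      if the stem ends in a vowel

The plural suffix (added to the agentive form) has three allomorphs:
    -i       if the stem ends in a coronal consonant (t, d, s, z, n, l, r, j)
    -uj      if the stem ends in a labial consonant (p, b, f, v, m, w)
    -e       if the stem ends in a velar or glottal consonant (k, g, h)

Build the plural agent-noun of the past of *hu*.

*hu*: last vowel = /u/, a high vowel → -i → *hui*.
Since the final sound of the past-tense form *hui* is /i/ (a vowel), it takes -ip, giving *huiip*.
Since the final consonant of the agentive form *huiip* is /p/ (labial), it takes -uj, giving *huiipuj*.

huiipuj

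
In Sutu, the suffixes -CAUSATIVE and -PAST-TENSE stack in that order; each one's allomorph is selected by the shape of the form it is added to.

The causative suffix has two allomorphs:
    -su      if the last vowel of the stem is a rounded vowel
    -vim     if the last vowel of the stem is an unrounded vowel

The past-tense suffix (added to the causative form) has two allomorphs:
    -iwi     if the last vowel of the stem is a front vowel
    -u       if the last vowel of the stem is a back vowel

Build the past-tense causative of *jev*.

*jev*: last vowel = /e/, an unrounded vowel → -vim → *jevvim*.
The last vowel of the causative form *jevvim* is /i/, which is a front vowel, so the past-tense suffix is -iwi, giving *jevvimiwi*.

jevvimiwi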